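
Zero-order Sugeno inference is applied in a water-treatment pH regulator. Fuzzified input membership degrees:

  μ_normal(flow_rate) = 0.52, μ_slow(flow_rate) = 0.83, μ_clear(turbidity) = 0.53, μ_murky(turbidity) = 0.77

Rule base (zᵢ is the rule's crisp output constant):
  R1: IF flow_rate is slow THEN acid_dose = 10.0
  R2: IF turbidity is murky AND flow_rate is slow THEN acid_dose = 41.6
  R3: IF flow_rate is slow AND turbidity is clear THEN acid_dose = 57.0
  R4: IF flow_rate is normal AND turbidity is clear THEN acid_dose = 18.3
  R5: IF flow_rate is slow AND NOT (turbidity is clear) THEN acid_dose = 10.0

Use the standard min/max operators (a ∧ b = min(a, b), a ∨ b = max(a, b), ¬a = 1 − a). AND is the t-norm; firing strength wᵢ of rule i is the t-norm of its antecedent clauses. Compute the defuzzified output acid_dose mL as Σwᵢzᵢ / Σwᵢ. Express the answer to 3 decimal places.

R1 (z=10.0): slow=0.83 → w = 0.83
R2 (z=41.6): murky=0.77, slow=0.83; AND[min(a, b)] → w = 0.77
R3 (z=57.0): slow=0.83, clear=0.53; AND[min(a, b)] → w = 0.53
R4 (z=18.3): normal=0.52, clear=0.53; AND[min(a, b)] → w = 0.52
R5 (z=10.0): slow=0.83, ¬clear=1−0.53=0.47; AND[min(a, b)] → w = 0.47
Weighted average = (0.83·10.0 + 0.77·41.6 + 0.53·57.0 + 0.52·18.3 + 0.47·10.0) / (0.83 + 0.77 + 0.53 + 0.52 + 0.47)
  = 84.7580 / 3.1200 = 27.166

27.166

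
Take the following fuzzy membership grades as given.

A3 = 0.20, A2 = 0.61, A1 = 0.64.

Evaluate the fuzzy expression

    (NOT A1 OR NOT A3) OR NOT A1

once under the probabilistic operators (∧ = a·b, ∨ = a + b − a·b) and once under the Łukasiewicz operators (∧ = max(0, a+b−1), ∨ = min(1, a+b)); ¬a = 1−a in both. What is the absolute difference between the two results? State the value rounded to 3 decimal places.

Under probabilistic:
  NOT A1 = 1 − 0.6400 = 0.3600
  NOT A3 = 1 − 0.2000 = 0.8000
  NOT A1 OR NOT A3 = a + b − a·b on (0.3600, 0.8000) = 0.8720
  NOT A1 = 1 − 0.6400 = 0.3600
  (NOT A1 OR NOT A3) OR NOT A1 = a + b − a·b on (0.8720, 0.3600) = 0.9181
  → value = 0.9181
Under Łukasiewicz:
  NOT A1 = 1 − 0.64 = 0.36
  NOT A3 = 1 − 0.20 = 0.80
  NOT A1 OR NOT A3 = min(1, a+b) on (0.36, 0.80) = 1.00
  NOT A1 = 1 − 0.64 = 0.36
  (NOT A1 OR NOT A3) OR NOT A1 = min(1, a+b) on (1.00, 0.36) = 1.00
  → value = 1.0000
|0.9181 − 1.0000| = 0.082

0.082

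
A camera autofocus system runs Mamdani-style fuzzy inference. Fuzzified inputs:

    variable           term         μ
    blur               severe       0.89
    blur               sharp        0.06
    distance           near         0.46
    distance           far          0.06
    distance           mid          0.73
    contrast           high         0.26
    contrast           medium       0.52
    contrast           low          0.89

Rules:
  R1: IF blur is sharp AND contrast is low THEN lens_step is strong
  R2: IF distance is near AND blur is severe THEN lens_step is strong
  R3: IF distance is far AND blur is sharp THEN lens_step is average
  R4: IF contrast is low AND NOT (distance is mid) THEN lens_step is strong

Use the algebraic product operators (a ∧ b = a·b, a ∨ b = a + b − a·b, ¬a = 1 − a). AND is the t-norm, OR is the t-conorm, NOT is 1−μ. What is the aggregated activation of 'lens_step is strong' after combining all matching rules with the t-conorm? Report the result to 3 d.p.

0.575

R1: sharp=0.06, low=0.89; AND[a·b] → w = 0.0534
R2: near=0.46, severe=0.89; AND[a·b] → w = 0.4094
R3: far=0.06, sharp=0.06; AND[a·b] → w = 0.0036
R4: low=0.89, ¬mid=1−0.73=0.27; AND[a·b] → w = 0.2403
Rules with consequent 'strong': {R1, R2, R4} → strengths 0.0534, 0.4094, 0.2403
Aggregate via t-conorm [a + b − a·b]: 0.5753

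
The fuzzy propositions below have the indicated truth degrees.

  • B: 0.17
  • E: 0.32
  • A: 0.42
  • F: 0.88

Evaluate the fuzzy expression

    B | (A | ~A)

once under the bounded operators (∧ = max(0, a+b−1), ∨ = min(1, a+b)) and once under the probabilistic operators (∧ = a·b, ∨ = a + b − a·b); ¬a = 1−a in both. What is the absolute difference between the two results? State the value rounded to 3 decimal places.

Under bounded:
  ~A = 1 − 0.42 = 0.58
  A | ~A = min(1, a+b) on (0.42, 0.58) = 1.00
  B | (A | ~A) = min(1, a+b) on (0.17, 1.00) = 1.00
  → value = 1.0000
Under probabilistic:
  ~A = 1 − 0.4200 = 0.5800
  A | ~A = a + b − a·b on (0.4200, 0.5800) = 0.7564
  B | (A | ~A) = a + b − a·b on (0.1700, 0.7564) = 0.7978
  → value = 0.7978
|1.0000 − 0.7978| = 0.202

0.202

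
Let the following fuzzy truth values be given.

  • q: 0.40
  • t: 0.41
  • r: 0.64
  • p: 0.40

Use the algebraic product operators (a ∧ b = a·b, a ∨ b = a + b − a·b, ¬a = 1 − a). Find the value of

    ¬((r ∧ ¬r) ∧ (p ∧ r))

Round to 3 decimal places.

0.941

¬r = 1 − 0.6400 = 0.3600
r ∧ ¬r = a·b on (0.6400, 0.3600) = 0.2304
p ∧ r = a·b on (0.4000, 0.6400) = 0.2560
(r ∧ ¬r) ∧ (p ∧ r) = a·b on (0.2304, 0.2560) = 0.0590
¬((r ∧ ¬r) ∧ (p ∧ r)) = 1 − 0.0590 = 0.9410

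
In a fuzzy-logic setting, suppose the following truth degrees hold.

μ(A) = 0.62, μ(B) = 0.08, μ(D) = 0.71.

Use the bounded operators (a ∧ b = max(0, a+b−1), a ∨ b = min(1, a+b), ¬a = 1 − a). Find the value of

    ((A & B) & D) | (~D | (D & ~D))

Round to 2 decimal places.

A & B = max(0, a+b−1) on (0.62, 0.08) = 0.00
(A & B) & D = max(0, a+b−1) on (0.00, 0.71) = 0.00
~D = 1 − 0.71 = 0.29
~D = 1 − 0.71 = 0.29
D & ~D = max(0, a+b−1) on (0.71, 0.29) = 0.00
~D | (D & ~D) = min(1, a+b) on (0.29, 0.00) = 0.29
((A & B) & D) | (~D | (D & ~D)) = min(1, a+b) on (0.00, 0.29) = 0.29

0.29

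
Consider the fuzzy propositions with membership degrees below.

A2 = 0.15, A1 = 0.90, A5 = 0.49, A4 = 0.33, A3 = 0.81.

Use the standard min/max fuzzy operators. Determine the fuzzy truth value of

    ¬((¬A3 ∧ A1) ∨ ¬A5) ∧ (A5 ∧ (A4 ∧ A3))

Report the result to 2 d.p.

¬A3 = 1 − 0.81 = 0.19
¬A3 ∧ A1 = min(a, b) on (0.19, 0.90) = 0.19
¬A5 = 1 − 0.49 = 0.51
(¬A3 ∧ A1) ∨ ¬A5 = max(a, b) on (0.19, 0.51) = 0.51
¬((¬A3 ∧ A1) ∨ ¬A5) = 1 − 0.51 = 0.49
A4 ∧ A3 = min(a, b) on (0.33, 0.81) = 0.33
A5 ∧ (A4 ∧ A3) = min(a, b) on (0.49, 0.33) = 0.33
¬((¬A3 ∧ A1) ∨ ¬A5) ∧ (A5 ∧ (A4 ∧ A3)) = min(a, b) on (0.49, 0.33) = 0.33

0.33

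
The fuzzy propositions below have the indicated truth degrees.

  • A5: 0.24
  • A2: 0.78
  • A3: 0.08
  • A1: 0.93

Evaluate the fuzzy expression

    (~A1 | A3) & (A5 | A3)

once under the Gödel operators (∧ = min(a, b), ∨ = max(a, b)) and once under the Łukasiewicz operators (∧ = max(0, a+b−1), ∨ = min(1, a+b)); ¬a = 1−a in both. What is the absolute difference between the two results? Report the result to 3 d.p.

Under Gödel:
  ~A1 = 1 − 0.93 = 0.07
  ~A1 | A3 = max(a, b) on (0.07, 0.08) = 0.08
  A5 | A3 = max(a, b) on (0.24, 0.08) = 0.24
  (~A1 | A3) & (A5 | A3) = min(a, b) on (0.08, 0.24) = 0.08
  → value = 0.0800
Under Łukasiewicz:
  ~A1 = 1 − 0.93 = 0.07
  ~A1 | A3 = min(1, a+b) on (0.07, 0.08) = 0.15
  A5 | A3 = min(1, a+b) on (0.24, 0.08) = 0.32
  (~A1 | A3) & (A5 | A3) = max(0, a+b−1) on (0.15, 0.32) = 0.00
  → value = 0.0000
|0.0800 − 0.0000| = 0.080

0.080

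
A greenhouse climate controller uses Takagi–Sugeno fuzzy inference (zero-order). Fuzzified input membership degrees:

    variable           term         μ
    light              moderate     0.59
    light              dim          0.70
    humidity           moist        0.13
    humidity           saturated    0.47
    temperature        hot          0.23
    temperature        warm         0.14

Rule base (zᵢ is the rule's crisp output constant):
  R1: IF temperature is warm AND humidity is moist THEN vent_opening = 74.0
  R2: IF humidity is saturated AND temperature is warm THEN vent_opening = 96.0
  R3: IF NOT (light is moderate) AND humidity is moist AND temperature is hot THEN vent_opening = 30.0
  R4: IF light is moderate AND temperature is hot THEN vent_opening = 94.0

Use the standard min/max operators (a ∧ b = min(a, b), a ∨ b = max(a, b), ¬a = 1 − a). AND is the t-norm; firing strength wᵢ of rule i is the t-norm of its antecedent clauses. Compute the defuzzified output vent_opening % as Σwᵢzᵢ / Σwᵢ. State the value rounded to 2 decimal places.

77.11

R1 (z=74.0): warm=0.14, moist=0.13; AND[min(a, b)] → w = 0.13
R2 (z=96.0): saturated=0.47, warm=0.14; AND[min(a, b)] → w = 0.14
R3 (z=30.0): ¬moderate=1−0.59=0.41, moist=0.13, hot=0.23; AND[min(a, b)] → w = 0.13
R4 (z=94.0): moderate=0.59, hot=0.23; AND[min(a, b)] → w = 0.23
Weighted average = (0.13·74.0 + 0.14·96.0 + 0.13·30.0 + 0.23·94.0) / (0.13 + 0.14 + 0.13 + 0.23)
  = 48.5800 / 0.6300 = 77.11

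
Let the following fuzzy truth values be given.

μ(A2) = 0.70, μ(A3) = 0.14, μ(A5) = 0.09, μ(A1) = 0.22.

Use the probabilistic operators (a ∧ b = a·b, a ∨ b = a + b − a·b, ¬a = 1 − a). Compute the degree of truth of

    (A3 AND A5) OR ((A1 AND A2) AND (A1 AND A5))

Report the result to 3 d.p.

A3 AND A5 = a·b on (0.1400, 0.0900) = 0.0126
A1 AND A2 = a·b on (0.2200, 0.7000) = 0.1540
A1 AND A5 = a·b on (0.2200, 0.0900) = 0.0198
(A1 AND A2) AND (A1 AND A5) = a·b on (0.1540, 0.0198) = 0.0030
(A3 AND A5) OR ((A1 AND A2) AND (A1 AND A5)) = a + b − a·b on (0.0126, 0.0030) = 0.0156

0.016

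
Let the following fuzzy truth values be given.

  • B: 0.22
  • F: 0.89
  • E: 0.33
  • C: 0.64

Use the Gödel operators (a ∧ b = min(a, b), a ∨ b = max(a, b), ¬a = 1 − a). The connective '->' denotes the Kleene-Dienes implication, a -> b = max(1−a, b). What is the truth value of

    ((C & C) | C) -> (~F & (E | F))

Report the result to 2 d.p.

0.36

C & C = min(a, b) on (0.64, 0.64) = 0.64
(C & C) | C = max(a, b) on (0.64, 0.64) = 0.64
~F = 1 − 0.89 = 0.11
E | F = max(a, b) on (0.33, 0.89) = 0.89
~F & (E | F) = min(a, b) on (0.11, 0.89) = 0.11
((C & C) | C) -> (~F & (E | F))  [Kleene-Dienes: max(1−a, b)] with a=0.64, b=0.11 → 0.36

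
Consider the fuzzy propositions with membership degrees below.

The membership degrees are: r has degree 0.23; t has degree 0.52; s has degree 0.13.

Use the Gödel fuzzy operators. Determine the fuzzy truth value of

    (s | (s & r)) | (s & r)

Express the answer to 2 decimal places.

s & r = min(a, b) on (0.13, 0.23) = 0.13
s | (s & r) = max(a, b) on (0.13, 0.13) = 0.13
s & r = min(a, b) on (0.13, 0.23) = 0.13
(s | (s & r)) | (s & r) = max(a, b) on (0.13, 0.13) = 0.13

0.13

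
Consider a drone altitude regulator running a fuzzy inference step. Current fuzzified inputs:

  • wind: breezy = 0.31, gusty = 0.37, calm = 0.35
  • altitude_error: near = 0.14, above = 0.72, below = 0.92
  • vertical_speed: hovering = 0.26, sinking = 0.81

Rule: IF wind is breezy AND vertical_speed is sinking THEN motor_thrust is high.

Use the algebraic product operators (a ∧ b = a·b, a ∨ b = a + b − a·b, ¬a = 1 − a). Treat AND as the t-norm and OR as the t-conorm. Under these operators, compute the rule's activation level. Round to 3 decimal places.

0.251

firing strength: breezy=0.31, sinking=0.81; AND[a·b] → w = 0.2511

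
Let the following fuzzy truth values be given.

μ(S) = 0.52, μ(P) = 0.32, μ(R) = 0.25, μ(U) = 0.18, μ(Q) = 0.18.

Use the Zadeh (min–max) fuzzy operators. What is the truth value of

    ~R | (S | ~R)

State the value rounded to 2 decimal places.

0.75

~R = 1 − 0.25 = 0.75
~R = 1 − 0.25 = 0.75
S | ~R = max(a, b) on (0.52, 0.75) = 0.75
~R | (S | ~R) = max(a, b) on (0.75, 0.75) = 0.75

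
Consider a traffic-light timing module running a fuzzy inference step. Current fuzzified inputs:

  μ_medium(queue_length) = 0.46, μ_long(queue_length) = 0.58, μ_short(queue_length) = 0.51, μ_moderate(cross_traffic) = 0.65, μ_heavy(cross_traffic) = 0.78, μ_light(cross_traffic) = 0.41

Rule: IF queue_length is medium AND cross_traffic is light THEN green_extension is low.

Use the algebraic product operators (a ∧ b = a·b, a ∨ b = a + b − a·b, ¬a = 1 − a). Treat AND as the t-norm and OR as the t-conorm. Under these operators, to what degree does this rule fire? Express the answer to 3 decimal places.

firing strength: medium=0.46, light=0.41; AND[a·b] → w = 0.1886

0.189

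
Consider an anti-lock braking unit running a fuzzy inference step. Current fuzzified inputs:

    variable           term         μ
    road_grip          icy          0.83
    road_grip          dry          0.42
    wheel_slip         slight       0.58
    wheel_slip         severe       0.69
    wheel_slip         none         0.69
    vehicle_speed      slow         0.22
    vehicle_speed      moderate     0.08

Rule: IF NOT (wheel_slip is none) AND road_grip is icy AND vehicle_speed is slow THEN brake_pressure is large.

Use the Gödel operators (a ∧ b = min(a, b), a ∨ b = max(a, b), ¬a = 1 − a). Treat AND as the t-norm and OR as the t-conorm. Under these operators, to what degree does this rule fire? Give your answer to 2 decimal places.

firing strength: ¬none=1−0.69=0.31, icy=0.83, slow=0.22; AND[min(a, b)] → w = 0.22

0.22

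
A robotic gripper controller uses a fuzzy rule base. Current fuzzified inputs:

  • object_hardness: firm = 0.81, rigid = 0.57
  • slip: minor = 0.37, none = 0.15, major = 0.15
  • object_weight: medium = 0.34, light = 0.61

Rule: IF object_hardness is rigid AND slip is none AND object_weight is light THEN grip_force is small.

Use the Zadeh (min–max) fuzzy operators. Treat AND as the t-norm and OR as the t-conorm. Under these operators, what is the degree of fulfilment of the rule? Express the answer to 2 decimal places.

0.15

firing strength: rigid=0.57, none=0.15, light=0.61; AND[min(a, b)] → w = 0.15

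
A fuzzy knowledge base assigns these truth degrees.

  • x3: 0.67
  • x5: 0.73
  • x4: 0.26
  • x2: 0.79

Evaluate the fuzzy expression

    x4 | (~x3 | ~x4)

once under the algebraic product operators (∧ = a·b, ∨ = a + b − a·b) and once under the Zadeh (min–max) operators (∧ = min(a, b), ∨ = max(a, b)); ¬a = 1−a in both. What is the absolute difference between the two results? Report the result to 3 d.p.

0.131

Under algebraic product:
  ~x3 = 1 − 0.6700 = 0.3300
  ~x4 = 1 − 0.2600 = 0.7400
  ~x3 | ~x4 = a + b − a·b on (0.3300, 0.7400) = 0.8258
  x4 | (~x3 | ~x4) = a + b − a·b on (0.2600, 0.8258) = 0.8711
  → value = 0.8711
Under Zadeh (min–max):
  ~x3 = 1 − 0.67 = 0.33
  ~x4 = 1 − 0.26 = 0.74
  ~x3 | ~x4 = max(a, b) on (0.33, 0.74) = 0.74
  x4 | (~x3 | ~x4) = max(a, b) on (0.26, 0.74) = 0.74
  → value = 0.7400
|0.8711 − 0.7400| = 0.131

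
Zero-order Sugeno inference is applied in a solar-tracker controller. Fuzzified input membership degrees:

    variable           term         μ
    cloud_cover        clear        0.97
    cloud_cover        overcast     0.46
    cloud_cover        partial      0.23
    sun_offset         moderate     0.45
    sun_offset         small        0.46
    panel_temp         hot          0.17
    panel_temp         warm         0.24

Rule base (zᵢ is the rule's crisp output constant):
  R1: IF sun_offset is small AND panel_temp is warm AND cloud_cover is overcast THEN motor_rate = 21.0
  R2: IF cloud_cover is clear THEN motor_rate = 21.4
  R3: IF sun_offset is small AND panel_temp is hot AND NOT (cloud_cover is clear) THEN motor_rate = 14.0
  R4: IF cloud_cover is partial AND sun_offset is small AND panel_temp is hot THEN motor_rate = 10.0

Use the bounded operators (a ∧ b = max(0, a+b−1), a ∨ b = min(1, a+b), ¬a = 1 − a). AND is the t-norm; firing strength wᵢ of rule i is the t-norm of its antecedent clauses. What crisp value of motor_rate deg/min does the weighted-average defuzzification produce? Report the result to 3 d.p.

R1 (z=21.0): small=0.46, warm=0.24, overcast=0.46; AND[max(0, a+b−1)] → w = 0.00
R2 (z=21.4): clear=0.97 → w = 0.97
R3 (z=14.0): small=0.46, hot=0.17, ¬clear=1−0.97=0.03; AND[max(0, a+b−1)] → w = 0.00
R4 (z=10.0): partial=0.23, small=0.46, hot=0.17; AND[max(0, a+b−1)] → w = 0.00
Weighted average = (0.00·21.0 + 0.97·21.4 + 0.00·14.0 + 0.00·10.0) / (0.00 + 0.97 + 0.00 + 0.00)
  = 20.7580 / 0.9700 = 21.400

21.400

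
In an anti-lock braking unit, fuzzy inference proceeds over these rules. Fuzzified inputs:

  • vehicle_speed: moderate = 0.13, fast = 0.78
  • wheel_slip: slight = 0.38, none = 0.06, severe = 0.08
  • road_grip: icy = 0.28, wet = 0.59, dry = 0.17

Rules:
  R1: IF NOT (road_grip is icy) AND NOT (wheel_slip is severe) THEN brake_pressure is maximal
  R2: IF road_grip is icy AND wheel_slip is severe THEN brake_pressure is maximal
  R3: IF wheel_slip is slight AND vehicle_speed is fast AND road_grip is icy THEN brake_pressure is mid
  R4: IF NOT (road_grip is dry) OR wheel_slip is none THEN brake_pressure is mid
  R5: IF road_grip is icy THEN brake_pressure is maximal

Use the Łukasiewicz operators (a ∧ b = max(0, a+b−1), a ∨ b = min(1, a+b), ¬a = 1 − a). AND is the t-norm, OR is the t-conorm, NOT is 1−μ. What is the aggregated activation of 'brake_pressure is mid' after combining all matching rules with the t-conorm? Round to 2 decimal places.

0.89

R1: ¬icy=1−0.28=0.72, ¬severe=1−0.08=0.92; AND[max(0, a+b−1)] → w = 0.64
R2: icy=0.28, severe=0.08; AND[max(0, a+b−1)] → w = 0.00
R3: slight=0.38, fast=0.78, icy=0.28; AND[max(0, a+b−1)] → w = 0.00
R4: ¬dry=1−0.17=0.83, none=0.06; OR[min(1, a+b)] → w = 0.89
R5: icy=0.28 → w = 0.28
Rules with consequent 'mid': {R3, R4} → strengths 0.00, 0.89
Aggregate via t-conorm [min(1, a+b)]: 0.89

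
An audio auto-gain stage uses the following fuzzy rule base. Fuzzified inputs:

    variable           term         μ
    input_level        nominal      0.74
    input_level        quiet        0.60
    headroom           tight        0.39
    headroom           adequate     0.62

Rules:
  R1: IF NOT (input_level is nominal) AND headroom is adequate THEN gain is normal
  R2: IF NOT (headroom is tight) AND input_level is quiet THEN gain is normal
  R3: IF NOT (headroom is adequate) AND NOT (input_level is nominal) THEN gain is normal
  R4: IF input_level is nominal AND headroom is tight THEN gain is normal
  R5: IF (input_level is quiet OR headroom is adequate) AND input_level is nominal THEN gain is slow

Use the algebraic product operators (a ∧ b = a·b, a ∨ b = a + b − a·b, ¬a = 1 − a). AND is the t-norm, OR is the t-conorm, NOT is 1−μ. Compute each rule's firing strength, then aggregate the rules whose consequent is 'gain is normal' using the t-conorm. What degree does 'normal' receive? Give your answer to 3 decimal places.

R1: ¬nominal=1−0.74=0.26, adequate=0.62; AND[a·b] → w = 0.1612
R2: ¬tight=1−0.39=0.61, quiet=0.60; AND[a·b] → w = 0.3660
R3: ¬adequate=1−0.62=0.38, ¬nominal=1−0.74=0.26; AND[a·b] → w = 0.0988
R4: nominal=0.74, tight=0.39; AND[a·b] → w = 0.2886
R5: (quiet=0.60 OR adequate=0.62) = 0.8480; AND[a·b] with nominal=0.74 → w = 0.6275
Rules with consequent 'normal': {R1, R2, R3, R4} → strengths 0.1612, 0.3660, 0.0988, 0.2886
Aggregate via t-conorm [a + b − a·b]: 0.6591

0.659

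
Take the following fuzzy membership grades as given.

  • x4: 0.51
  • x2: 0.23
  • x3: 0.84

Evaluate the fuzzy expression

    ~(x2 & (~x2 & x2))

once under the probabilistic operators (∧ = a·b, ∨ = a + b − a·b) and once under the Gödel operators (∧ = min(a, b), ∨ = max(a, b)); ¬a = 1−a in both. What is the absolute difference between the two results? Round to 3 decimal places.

Under probabilistic:
  ~x2 = 1 − 0.2300 = 0.7700
  ~x2 & x2 = a·b on (0.7700, 0.2300) = 0.1771
  x2 & (~x2 & x2) = a·b on (0.2300, 0.1771) = 0.0407
  ~(x2 & (~x2 & x2)) = 1 − 0.0407 = 0.9593
  → value = 0.9593
Under Gödel:
  ~x2 = 1 − 0.23 = 0.77
  ~x2 & x2 = min(a, b) on (0.77, 0.23) = 0.23
  x2 & (~x2 & x2) = min(a, b) on (0.23, 0.23) = 0.23
  ~(x2 & (~x2 & x2)) = 1 − 0.23 = 0.77
  → value = 0.7700
|0.9593 − 0.7700| = 0.189

0.189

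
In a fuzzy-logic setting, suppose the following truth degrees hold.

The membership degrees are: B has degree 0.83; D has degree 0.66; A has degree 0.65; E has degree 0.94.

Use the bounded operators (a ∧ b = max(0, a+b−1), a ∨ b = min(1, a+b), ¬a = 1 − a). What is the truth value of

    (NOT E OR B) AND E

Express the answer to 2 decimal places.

NOT E = 1 − 0.94 = 0.06
NOT E OR B = min(1, a+b) on (0.06, 0.83) = 0.89
(NOT E OR B) AND E = max(0, a+b−1) on (0.89, 0.94) = 0.83

0.83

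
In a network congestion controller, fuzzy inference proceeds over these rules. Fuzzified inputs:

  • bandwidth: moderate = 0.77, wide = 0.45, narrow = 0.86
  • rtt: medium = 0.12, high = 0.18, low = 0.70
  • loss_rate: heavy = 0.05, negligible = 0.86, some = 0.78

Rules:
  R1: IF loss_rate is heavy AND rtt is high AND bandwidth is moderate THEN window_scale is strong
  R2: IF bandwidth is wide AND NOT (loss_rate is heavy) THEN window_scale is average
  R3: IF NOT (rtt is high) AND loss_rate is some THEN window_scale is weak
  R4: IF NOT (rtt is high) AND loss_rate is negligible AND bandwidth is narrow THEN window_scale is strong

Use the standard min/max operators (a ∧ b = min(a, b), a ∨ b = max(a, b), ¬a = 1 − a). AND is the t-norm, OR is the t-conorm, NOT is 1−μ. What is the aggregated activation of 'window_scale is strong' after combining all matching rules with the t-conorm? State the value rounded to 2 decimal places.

0.82

R1: heavy=0.05, high=0.18, moderate=0.77; AND[min(a, b)] → w = 0.05
R2: wide=0.45, ¬heavy=1−0.05=0.95; AND[min(a, b)] → w = 0.45
R3: ¬high=1−0.18=0.82, some=0.78; AND[min(a, b)] → w = 0.78
R4: ¬high=1−0.18=0.82, negligible=0.86, narrow=0.86; AND[min(a, b)] → w = 0.82
Rules with consequent 'strong': {R1, R4} → strengths 0.05, 0.82
Aggregate via t-conorm [max(a, b)]: 0.82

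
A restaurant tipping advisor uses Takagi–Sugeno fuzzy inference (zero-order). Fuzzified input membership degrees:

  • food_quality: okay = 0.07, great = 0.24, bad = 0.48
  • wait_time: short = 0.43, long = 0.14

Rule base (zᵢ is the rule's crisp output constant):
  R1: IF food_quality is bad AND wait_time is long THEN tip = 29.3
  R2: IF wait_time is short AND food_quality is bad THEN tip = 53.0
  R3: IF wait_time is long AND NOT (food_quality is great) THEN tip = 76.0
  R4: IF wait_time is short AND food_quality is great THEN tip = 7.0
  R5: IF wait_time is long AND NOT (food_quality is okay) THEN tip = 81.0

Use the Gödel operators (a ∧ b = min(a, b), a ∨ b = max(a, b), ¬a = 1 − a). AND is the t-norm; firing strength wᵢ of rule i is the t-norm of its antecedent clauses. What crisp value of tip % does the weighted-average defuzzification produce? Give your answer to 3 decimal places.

R1 (z=29.3): bad=0.48, long=0.14; AND[min(a, b)] → w = 0.14
R2 (z=53.0): short=0.43, bad=0.48; AND[min(a, b)] → w = 0.43
R3 (z=76.0): long=0.14, ¬great=1−0.24=0.76; AND[min(a, b)] → w = 0.14
R4 (z=7.0): short=0.43, great=0.24; AND[min(a, b)] → w = 0.24
R5 (z=81.0): long=0.14, ¬okay=1−0.07=0.93; AND[min(a, b)] → w = 0.14
Weighted average = (0.14·29.3 + 0.43·53.0 + 0.14·76.0 + 0.24·7.0 + 0.14·81.0) / (0.14 + 0.43 + 0.14 + 0.24 + 0.14)
  = 50.5520 / 1.0900 = 46.378

46.378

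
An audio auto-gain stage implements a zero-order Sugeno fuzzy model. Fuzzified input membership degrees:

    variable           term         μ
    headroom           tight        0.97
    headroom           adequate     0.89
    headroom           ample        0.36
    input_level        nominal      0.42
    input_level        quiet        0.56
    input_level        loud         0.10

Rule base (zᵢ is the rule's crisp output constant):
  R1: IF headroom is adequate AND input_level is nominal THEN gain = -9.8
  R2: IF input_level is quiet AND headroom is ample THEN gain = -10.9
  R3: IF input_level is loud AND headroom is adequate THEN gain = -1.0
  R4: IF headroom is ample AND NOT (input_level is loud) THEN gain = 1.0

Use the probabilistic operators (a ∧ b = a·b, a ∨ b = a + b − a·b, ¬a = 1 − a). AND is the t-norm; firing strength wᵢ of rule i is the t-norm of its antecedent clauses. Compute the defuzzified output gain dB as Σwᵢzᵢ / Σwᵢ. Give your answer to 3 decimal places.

R1 (z=-9.8): adequate=0.89, nominal=0.42; AND[a·b] → w = 0.3738
R2 (z=-10.9): quiet=0.56, ample=0.36; AND[a·b] → w = 0.2016
R3 (z=-1.0): loud=0.10, adequate=0.89; AND[a·b] → w = 0.0890
R4 (z=1.0): ample=0.36, ¬loud=1−0.10=0.90; AND[a·b] → w = 0.3240
Weighted average = (0.3738·-9.8 + 0.2016·-10.9 + 0.0890·-1.0 + 0.3240·1.0) / (0.3738 + 0.2016 + 0.0890 + 0.3240)
  = -5.6257 / 0.9884 = -5.692

-5.692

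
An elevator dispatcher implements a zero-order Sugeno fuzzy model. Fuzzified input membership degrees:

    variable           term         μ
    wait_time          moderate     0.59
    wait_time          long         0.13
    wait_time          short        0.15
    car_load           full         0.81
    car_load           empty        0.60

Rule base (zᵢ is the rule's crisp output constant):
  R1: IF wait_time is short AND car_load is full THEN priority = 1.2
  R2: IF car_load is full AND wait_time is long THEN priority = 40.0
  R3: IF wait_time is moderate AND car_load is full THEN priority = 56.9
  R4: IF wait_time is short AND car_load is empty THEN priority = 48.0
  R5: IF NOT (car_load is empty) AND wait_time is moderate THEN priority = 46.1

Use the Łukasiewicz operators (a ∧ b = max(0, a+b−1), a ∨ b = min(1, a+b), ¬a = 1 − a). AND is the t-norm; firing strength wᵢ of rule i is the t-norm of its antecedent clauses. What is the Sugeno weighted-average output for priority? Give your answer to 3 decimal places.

56.900

R1 (z=1.2): short=0.15, full=0.81; AND[max(0, a+b−1)] → w = 0.00
R2 (z=40.0): full=0.81, long=0.13; AND[max(0, a+b−1)] → w = 0.00
R3 (z=56.9): moderate=0.59, full=0.81; AND[max(0, a+b−1)] → w = 0.40
R4 (z=48.0): short=0.15, empty=0.60; AND[max(0, a+b−1)] → w = 0.00
R5 (z=46.1): ¬empty=1−0.60=0.40, moderate=0.59; AND[max(0, a+b−1)] → w = 0.00
Weighted average = (0.00·1.2 + 0.00·40.0 + 0.40·56.9 + 0.00·48.0 + 0.00·46.1) / (0.00 + 0.00 + 0.40 + 0.00 + 0.00)
  = 22.7600 / 0.4000 = 56.900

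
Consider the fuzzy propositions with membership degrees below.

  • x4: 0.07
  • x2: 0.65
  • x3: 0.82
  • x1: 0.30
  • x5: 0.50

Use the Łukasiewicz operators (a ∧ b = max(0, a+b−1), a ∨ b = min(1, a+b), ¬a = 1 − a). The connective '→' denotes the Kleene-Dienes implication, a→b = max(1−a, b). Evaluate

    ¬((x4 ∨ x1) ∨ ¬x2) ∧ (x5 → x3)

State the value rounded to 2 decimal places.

0.10

x4 ∨ x1 = min(1, a+b) on (0.07, 0.30) = 0.37
¬x2 = 1 − 0.65 = 0.35
(x4 ∨ x1) ∨ ¬x2 = min(1, a+b) on (0.37, 0.35) = 0.72
¬((x4 ∨ x1) ∨ ¬x2) = 1 − 0.72 = 0.28
x5 → x3  [Kleene-Dienes: max(1−a, b)] with a=0.50, b=0.82 → 0.82
¬((x4 ∨ x1) ∨ ¬x2) ∧ (x5 → x3) = max(0, a+b−1) on (0.28, 0.82) = 0.10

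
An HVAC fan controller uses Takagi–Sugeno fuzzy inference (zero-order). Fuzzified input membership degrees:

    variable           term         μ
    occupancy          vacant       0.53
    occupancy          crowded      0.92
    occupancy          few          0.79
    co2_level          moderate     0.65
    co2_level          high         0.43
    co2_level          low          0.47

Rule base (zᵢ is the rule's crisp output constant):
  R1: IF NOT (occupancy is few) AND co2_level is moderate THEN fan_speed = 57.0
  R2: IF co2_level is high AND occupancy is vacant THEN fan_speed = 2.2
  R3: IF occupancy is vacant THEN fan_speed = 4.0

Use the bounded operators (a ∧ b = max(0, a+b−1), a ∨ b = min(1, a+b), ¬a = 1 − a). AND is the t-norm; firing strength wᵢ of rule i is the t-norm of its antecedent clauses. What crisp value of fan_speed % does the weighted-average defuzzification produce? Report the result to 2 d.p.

R1 (z=57.0): ¬few=1−0.79=0.21, moderate=0.65; AND[max(0, a+b−1)] → w = 0.00
R2 (z=2.2): high=0.43, vacant=0.53; AND[max(0, a+b−1)] → w = 0.00
R3 (z=4.0): vacant=0.53 → w = 0.53
Weighted average = (0.00·57.0 + 0.00·2.2 + 0.53·4.0) / (0.00 + 0.00 + 0.53)
  = 2.1200 / 0.5300 = 4.00

4.00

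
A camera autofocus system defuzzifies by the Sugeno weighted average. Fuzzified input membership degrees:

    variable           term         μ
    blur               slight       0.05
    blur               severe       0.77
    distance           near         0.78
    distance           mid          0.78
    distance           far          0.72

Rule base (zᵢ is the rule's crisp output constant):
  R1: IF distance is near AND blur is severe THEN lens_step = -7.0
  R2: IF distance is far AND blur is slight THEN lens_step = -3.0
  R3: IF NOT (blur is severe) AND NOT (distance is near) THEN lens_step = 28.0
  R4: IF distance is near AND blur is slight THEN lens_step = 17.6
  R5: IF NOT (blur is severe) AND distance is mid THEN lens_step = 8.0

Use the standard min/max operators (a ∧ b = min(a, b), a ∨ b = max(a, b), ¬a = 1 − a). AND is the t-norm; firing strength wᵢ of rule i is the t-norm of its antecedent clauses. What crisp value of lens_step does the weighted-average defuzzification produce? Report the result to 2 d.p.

R1 (z=-7.0): near=0.78, severe=0.77; AND[min(a, b)] → w = 0.77
R2 (z=-3.0): far=0.72, slight=0.05; AND[min(a, b)] → w = 0.05
R3 (z=28.0): ¬severe=1−0.77=0.23, ¬near=1−0.78=0.22; AND[min(a, b)] → w = 0.22
R4 (z=17.6): near=0.78, slight=0.05; AND[min(a, b)] → w = 0.05
R5 (z=8.0): ¬severe=1−0.77=0.23, mid=0.78; AND[min(a, b)] → w = 0.23
Weighted average = (0.77·-7.0 + 0.05·-3.0 + 0.22·28.0 + 0.05·17.6 + 0.23·8.0) / (0.77 + 0.05 + 0.22 + 0.05 + 0.23)
  = 3.3400 / 1.3200 = 2.53

2.53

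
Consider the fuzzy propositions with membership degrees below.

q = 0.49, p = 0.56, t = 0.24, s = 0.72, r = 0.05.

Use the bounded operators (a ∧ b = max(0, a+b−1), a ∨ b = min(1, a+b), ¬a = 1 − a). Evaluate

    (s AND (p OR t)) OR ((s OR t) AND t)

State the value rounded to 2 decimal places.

p OR t = min(1, a+b) on (0.56, 0.24) = 0.80
s AND (p OR t) = max(0, a+b−1) on (0.72, 0.80) = 0.52
s OR t = min(1, a+b) on (0.72, 0.24) = 0.96
(s OR t) AND t = max(0, a+b−1) on (0.96, 0.24) = 0.20
(s AND (p OR t)) OR ((s OR t) AND t) = min(1, a+b) on (0.52, 0.20) = 0.72

0.72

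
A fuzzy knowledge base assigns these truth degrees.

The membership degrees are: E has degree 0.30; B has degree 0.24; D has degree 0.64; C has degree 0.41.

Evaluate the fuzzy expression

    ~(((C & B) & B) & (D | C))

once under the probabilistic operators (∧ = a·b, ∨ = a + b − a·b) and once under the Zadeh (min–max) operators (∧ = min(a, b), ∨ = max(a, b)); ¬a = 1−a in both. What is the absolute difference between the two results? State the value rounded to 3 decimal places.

Under probabilistic:
  C & B = a·b on (0.4100, 0.2400) = 0.0984
  (C & B) & B = a·b on (0.0984, 0.2400) = 0.0236
  D | C = a + b − a·b on (0.6400, 0.4100) = 0.7876
  ((C & B) & B) & (D | C) = a·b on (0.0236, 0.7876) = 0.0186
  ~(((C & B) & B) & (D | C)) = 1 − 0.0186 = 0.9814
  → value = 0.9814
Under Zadeh (min–max):
  C & B = min(a, b) on (0.41, 0.24) = 0.24
  (C & B) & B = min(a, b) on (0.24, 0.24) = 0.24
  D | C = max(a, b) on (0.64, 0.41) = 0.64
  ((C & B) & B) & (D | C) = min(a, b) on (0.24, 0.64) = 0.24
  ~(((C & B) & B) & (D | C)) = 1 − 0.24 = 0.76
  → value = 0.7600
|0.9814 − 0.7600| = 0.221

0.221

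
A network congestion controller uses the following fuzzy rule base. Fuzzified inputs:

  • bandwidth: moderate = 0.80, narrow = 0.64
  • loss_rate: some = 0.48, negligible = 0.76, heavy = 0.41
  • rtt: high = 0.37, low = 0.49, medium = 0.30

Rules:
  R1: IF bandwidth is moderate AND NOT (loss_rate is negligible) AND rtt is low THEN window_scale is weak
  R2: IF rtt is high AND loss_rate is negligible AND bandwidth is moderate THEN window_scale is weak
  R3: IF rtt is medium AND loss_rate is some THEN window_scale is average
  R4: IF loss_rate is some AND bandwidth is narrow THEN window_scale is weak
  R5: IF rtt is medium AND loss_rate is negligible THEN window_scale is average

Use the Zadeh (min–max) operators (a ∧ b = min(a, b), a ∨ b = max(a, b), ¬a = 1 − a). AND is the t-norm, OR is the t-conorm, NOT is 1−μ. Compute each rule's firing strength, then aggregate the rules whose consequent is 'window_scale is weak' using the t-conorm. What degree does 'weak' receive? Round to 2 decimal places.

R1: moderate=0.80, ¬negligible=1−0.76=0.24, low=0.49; AND[min(a, b)] → w = 0.24
R2: high=0.37, negligible=0.76, moderate=0.80; AND[min(a, b)] → w = 0.37
R3: medium=0.30, some=0.48; AND[min(a, b)] → w = 0.30
R4: some=0.48, narrow=0.64; AND[min(a, b)] → w = 0.48
R5: medium=0.30, negligible=0.76; AND[min(a, b)] → w = 0.30
Rules with consequent 'weak': {R1, R2, R4} → strengths 0.24, 0.37, 0.48
Aggregate via t-conorm [max(a, b)]: 0.48

0.48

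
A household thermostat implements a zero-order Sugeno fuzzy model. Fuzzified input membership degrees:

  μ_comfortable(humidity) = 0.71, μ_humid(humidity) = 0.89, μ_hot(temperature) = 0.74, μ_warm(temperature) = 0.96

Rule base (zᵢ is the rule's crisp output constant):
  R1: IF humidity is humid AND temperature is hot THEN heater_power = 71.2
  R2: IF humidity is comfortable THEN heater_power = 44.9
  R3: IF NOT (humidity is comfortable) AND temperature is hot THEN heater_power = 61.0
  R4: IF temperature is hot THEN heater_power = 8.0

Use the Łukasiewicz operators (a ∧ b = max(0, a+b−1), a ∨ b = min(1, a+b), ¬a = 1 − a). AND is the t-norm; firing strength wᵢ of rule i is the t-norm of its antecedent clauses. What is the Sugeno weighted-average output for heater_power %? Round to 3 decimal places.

R1 (z=71.2): humid=0.89, hot=0.74; AND[max(0, a+b−1)] → w = 0.63
R2 (z=44.9): comfortable=0.71 → w = 0.71
R3 (z=61.0): ¬comfortable=1−0.71=0.29, hot=0.74; AND[max(0, a+b−1)] → w = 0.03
R4 (z=8.0): hot=0.74 → w = 0.74
Weighted average = (0.63·71.2 + 0.71·44.9 + 0.03·61.0 + 0.74·8.0) / (0.63 + 0.71 + 0.03 + 0.74)
  = 84.4850 / 2.1100 = 40.040

40.040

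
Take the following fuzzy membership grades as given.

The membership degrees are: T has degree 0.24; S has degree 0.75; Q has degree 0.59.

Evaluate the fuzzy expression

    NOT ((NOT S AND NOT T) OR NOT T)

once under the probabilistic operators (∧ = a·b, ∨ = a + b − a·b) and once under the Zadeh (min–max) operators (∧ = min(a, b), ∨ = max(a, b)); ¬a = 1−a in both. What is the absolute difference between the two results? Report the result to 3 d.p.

Under probabilistic:
  NOT S = 1 − 0.7500 = 0.2500
  NOT T = 1 − 0.2400 = 0.7600
  NOT S AND NOT T = a·b on (0.2500, 0.7600) = 0.1900
  NOT T = 1 − 0.2400 = 0.7600
  (NOT S AND NOT T) OR NOT T = a + b − a·b on (0.1900, 0.7600) = 0.8056
  NOT ((NOT S AND NOT T) OR NOT T) = 1 − 0.8056 = 0.1944
  → value = 0.1944
Under Zadeh (min–max):
  NOT S = 1 − 0.75 = 0.25
  NOT T = 1 − 0.24 = 0.76
  NOT S AND NOT T = min(a, b) on (0.25, 0.76) = 0.25
  NOT T = 1 − 0.24 = 0.76
  (NOT S AND NOT T) OR NOT T = max(a, b) on (0.25, 0.76) = 0.76
  NOT ((NOT S AND NOT T) OR NOT T) = 1 − 0.76 = 0.24
  → value = 0.2400
|0.1944 − 0.2400| = 0.046

0.046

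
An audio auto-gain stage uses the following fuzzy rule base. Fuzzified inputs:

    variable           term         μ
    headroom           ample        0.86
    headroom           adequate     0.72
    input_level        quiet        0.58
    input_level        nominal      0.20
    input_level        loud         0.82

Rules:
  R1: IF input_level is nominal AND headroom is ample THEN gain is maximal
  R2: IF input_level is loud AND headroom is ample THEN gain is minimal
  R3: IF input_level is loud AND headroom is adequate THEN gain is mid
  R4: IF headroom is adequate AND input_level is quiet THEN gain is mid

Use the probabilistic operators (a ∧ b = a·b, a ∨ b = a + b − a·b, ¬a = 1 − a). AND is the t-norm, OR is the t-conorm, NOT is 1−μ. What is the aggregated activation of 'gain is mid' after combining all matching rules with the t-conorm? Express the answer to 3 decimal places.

R1: nominal=0.20, ample=0.86; AND[a·b] → w = 0.1720
R2: loud=0.82, ample=0.86; AND[a·b] → w = 0.7052
R3: loud=0.82, adequate=0.72; AND[a·b] → w = 0.5904
R4: adequate=0.72, quiet=0.58; AND[a·b] → w = 0.4176
Rules with consequent 'mid': {R3, R4} → strengths 0.5904, 0.4176
Aggregate via t-conorm [a + b − a·b]: 0.7614

0.761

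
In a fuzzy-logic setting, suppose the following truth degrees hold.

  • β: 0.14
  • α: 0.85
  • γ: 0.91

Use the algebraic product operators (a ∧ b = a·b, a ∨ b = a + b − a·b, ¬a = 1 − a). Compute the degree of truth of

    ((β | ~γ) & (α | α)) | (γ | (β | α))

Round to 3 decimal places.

~γ = 1 − 0.9100 = 0.0900
β | ~γ = a + b − a·b on (0.1400, 0.0900) = 0.2174
α | α = a + b − a·b on (0.8500, 0.8500) = 0.9775
(β | ~γ) & (α | α) = a·b on (0.2174, 0.9775) = 0.2125
β | α = a + b − a·b on (0.1400, 0.8500) = 0.8710
γ | (β | α) = a + b − a·b on (0.9100, 0.8710) = 0.9884
((β | ~γ) & (α | α)) | (γ | (β | α)) = a + b − a·b on (0.2125, 0.9884) = 0.9909

0.991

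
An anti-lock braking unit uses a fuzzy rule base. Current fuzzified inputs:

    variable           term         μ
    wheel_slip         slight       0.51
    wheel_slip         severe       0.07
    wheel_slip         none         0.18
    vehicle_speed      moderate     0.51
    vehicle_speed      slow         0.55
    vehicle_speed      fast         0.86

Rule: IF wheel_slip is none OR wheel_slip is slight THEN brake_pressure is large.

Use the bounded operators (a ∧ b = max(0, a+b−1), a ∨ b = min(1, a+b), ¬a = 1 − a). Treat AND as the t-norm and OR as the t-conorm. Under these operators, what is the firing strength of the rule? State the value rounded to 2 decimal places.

0.69

firing strength: none=0.18, slight=0.51; OR[min(1, a+b)] → w = 0.69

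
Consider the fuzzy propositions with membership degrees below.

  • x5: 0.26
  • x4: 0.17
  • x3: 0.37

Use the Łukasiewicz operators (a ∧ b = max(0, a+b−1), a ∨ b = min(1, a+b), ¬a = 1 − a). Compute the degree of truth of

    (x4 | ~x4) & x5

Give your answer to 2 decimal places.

0.26

~x4 = 1 − 0.17 = 0.83
x4 | ~x4 = min(1, a+b) on (0.17, 0.83) = 1.00
(x4 | ~x4) & x5 = max(0, a+b−1) on (1.00, 0.26) = 0.26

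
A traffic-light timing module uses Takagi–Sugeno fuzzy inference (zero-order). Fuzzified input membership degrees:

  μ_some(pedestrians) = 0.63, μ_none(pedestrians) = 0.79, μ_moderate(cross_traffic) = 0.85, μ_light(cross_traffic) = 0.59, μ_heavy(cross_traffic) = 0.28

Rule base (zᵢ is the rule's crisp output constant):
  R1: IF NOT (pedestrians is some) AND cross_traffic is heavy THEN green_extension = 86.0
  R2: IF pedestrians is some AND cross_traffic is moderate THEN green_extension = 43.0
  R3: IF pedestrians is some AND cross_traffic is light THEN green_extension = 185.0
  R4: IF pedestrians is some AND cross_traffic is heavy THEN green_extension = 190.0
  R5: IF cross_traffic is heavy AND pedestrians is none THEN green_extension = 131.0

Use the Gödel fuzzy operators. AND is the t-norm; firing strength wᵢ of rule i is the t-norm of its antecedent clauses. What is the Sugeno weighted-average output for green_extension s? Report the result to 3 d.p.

R1 (z=86.0): ¬some=1−0.63=0.37, heavy=0.28; AND[min(a, b)] → w = 0.28
R2 (z=43.0): some=0.63, moderate=0.85; AND[min(a, b)] → w = 0.63
R3 (z=185.0): some=0.63, light=0.59; AND[min(a, b)] → w = 0.59
R4 (z=190.0): some=0.63, heavy=0.28; AND[min(a, b)] → w = 0.28
R5 (z=131.0): heavy=0.28, none=0.79; AND[min(a, b)] → w = 0.28
Weighted average = (0.28·86.0 + 0.63·43.0 + 0.59·185.0 + 0.28·190.0 + 0.28·131.0) / (0.28 + 0.63 + 0.59 + 0.28 + 0.28)
  = 250.2000 / 2.0600 = 121.456

121.456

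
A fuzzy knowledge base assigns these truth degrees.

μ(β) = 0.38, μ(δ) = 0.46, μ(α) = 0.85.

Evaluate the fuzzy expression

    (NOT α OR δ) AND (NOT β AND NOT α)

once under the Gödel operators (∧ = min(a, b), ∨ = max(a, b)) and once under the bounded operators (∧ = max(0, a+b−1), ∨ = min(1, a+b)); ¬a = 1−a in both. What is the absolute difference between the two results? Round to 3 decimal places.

Under Gödel:
  NOT α = 1 − 0.85 = 0.15
  NOT α OR δ = max(a, b) on (0.15, 0.46) = 0.46
  NOT β = 1 − 0.38 = 0.62
  NOT α = 1 − 0.85 = 0.15
  NOT β AND NOT α = min(a, b) on (0.62, 0.15) = 0.15
  (NOT α OR δ) AND (NOT β AND NOT α) = min(a, b) on (0.46, 0.15) = 0.15
  → value = 0.1500
Under bounded:
  NOT α = 1 − 0.85 = 0.15
  NOT α OR δ = min(1, a+b) on (0.15, 0.46) = 0.61
  NOT β = 1 − 0.38 = 0.62
  NOT α = 1 − 0.85 = 0.15
  NOT β AND NOT α = max(0, a+b−1) on (0.62, 0.15) = 0.00
  (NOT α OR δ) AND (NOT β AND NOT α) = max(0, a+b−1) on (0.61, 0.00) = 0.00
  → value = 0.0000
|0.1500 − 0.0000| = 0.150

0.150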